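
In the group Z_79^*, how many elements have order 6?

φ(79) = 79 − 1 = 78 = 2 · 3 · 13.
Since (Z/79Z)^× is cyclic of order 78, the number of elements of order d is φ(d) when d | 78 and 0 otherwise.
6 = 2 · 3 divides 78, and φ(6) = 2.

2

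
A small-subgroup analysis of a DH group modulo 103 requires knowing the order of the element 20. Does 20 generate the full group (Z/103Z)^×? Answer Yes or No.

Yes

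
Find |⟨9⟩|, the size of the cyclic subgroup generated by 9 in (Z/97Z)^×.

24

By Lagrange's theorem, ord_97(9) divides φ(97) = 97 − 1 = 96 = 2^5 · 3.
Divisors of 96: 1, 2, 3, 4, 6, 8, 12, 16, 24, 32, 48, 96.
Check 9^d mod 97 for each divisor in increasing order:
9^1 ≡ 9
9^2 ≡ 81
9^3 ≡ 50
9^4 ≡ 62
9^6 ≡ 75
9^8 ≡ 61
9^12 ≡ 96
9^16 ≡ 35
9^24 ≡ 1
The smallest such exponent is 24, so the order of 9 is 24.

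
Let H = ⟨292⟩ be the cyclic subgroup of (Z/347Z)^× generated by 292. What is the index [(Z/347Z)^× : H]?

ord(292) | φ(347) = 347 − 1 = 346 = 2 · 173.
Divisors of 346: 1, 2, 173, 346.
Test each divisor d:
292^1 ≡ 292 (mod 347)
292^2 ≡ 249 (mod 347)
292^173 ≡ 1 (mod 347) ✓
The order of 292 is 173, so the subgroup it generates has 173 elements.
[(Z/347Z)^× : ⟨292⟩] = 346/173 = 2.

2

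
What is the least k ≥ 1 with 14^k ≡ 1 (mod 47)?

By Lagrange's theorem, ord_47(14) divides φ(47) = 47 − 1 = 46 = 2 · 23.
Divisors of 46: 1, 2, 23, 46.
Test each divisor d:
14^1 ≡ 14 (mod 47)
14^2 ≡ 8 (mod 47)
14^23 ≡ 1 (mod 47) ✓
Hence ord(14) = 23.

23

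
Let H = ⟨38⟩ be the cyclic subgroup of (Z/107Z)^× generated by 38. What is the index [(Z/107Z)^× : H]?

1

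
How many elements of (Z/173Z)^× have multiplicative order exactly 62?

φ(173) = 173 − 1 = 172 = 2^2 · 43.
Since (Z/173Z)^× is cyclic of order 172, the number of elements of order d is φ(d) when d | 172 and 0 otherwise.
Here 172 is not a multiple of 62, so there are no elements of order 62.

0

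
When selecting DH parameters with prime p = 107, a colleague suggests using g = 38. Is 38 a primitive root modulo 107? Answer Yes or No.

φ(107) = 107 − 1 = 106 = 2 · 53.
An element g generates (Z/107Z)^× iff g^(106/q) ≢ 1 (mod 107) for each prime q ∈ {2, 53}.
38^53 ≡ 106 (mod 107)  [q = 2: ≢ 1 ✓]
38^2 ≡ 53 (mod 107)  [q = 53: ≢ 1 ✓]
None equal 1, so ord_107(38) = 106: 38 is a primitive root.

Yes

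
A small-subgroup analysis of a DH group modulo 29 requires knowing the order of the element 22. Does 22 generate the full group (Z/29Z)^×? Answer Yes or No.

No

φ(29) = 29 − 1 = 28 = 2^2 · 7.
Test 22^(28/q) mod 29 for each prime factor q of 28:
22^14 ≡ 1 (mod 29)  [q = 2: ≡ 1 ✗]
22^4 ≡ 23 (mod 29)  [q = 7: ≢ 1 ✓]
Since 22^14 ≡ 1, the order of 22 divides 14 < 28, so 22 is not a primitive root.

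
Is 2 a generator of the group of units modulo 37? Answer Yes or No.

Yes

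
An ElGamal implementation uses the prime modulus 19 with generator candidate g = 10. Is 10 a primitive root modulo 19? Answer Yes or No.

φ(19) = 19 − 1 = 18 = 2 · 3^2.
It suffices to check that the order of 10 is not a proper divisor of 18: compute 10^(18/q) for q ∈ {2, 3}.
10^9 ≡ 18 (mod 19)  [q = 2: ≢ 1 ✓]
10^6 ≡ 11 (mod 19)  [q = 3: ≢ 1 ✓]
All checks pass, so 10 has order 18 and is a primitive root modulo 19.

Yes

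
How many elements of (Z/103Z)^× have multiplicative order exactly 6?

2

φ(103) = 103 − 1 = 102 = 2 · 3 · 17.
Since (Z/103Z)^× is cyclic of order 102, the number of elements of order d is φ(d) when d | 102 and 0 otherwise.
6 = 2 · 3 divides 102, and φ(6) = 2.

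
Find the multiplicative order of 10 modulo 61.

60

ord(10) | φ(61) = 61 − 1 = 60 = 2^2 · 3 · 5.
Divisors of 60: 1, 2, 3, 4, 5, 6, 10, 12, 15, 20, 30, 60.
Check 10^d mod 61 for each divisor in increasing order:
10^1 ≡ 10
10^2 ≡ 39
10^3 ≡ 24
10^4 ≡ 57
10^5 ≡ 21
10^6 ≡ 27
10^10 ≡ 14
10^12 ≡ 58
10^15 ≡ 50
10^20 ≡ 13
10^30 ≡ 60
10^60 ≡ 1
Therefore the multiplicative order of 10 modulo 61 is 60.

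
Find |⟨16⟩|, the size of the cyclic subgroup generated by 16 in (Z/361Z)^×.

171

By Lagrange's theorem, ord_361(16) divides φ(361) = φ(19^2) = 19·(19−1) = 342 = 2 · 3^2 · 19.
Divisors of 342: 1, 2, 3, 6, 9, 18, 19, 38, 57, 114, 171, 342.
Compute 16^d (mod 361) for the divisors d until we hit 1:
16^1 ≡ 16 (mod 361)
16^2 ≡ 256 (mod 361)
16^3 ≡ 125 (mod 361)
16^6 ≡ 102 (mod 361)
16^9 ≡ 115 (mod 361)
16^18 ≡ 229 (mod 361)
16^19 ≡ 54 (mod 361)
16^38 ≡ 28 (mod 361)
16^57 ≡ 68 (mod 361)
16^114 ≡ 292 (mod 361)
16^171 ≡ 1 (mod 361) ✓
So ord_361(16) = 171.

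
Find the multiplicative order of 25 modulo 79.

ord(25) | φ(79) = 79 − 1 = 78 = 2 · 3 · 13.
Divisors of 78: 1, 2, 3, 6, 13, 26, 39, 78.
Test each divisor d:
25^1 ≡ 25
25^2 ≡ 72
25^3 ≡ 62
25^6 ≡ 52
25^13 ≡ 55
25^26 ≡ 23
25^39 ≡ 1
The smallest such exponent is 39, so the order of 25 is 39.

39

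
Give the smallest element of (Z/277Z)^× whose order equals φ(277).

φ(277) = 277 − 1 = 276 = 2^2 · 3 · 23.
g is a primitive root iff g^(276/q) ≢ 1 (mod 277) for each prime q ∈ {2, 3, 23}.
g = 2: 2^138 ≡ 276; 2^92 ≡ 1 — hits 1, so not a primitive root.
g = 3: 3^138 ≡ 1 — hits 1, so not a primitive root.
g = 4: 4^138 ≡ 1 — hits 1, so not a primitive root.
g = 5: 5^138 ≡ 276; 5^92 ≡ 116; 5^12 ≡ 27 — none is 1, so 5 is a primitive root.
Hence the least primitive root of 277 is 5.

5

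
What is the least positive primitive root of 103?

5

φ(103) = 103 − 1 = 102 = 2 · 3 · 17.
g is a primitive root iff g^(102/q) ≢ 1 (mod 103) for each prime q ∈ {2, 3, 17}.
g = 2: 2^51 ≡ 1 — hits 1, so not a primitive root.
g = 3: 3^51 ≡ 102; 3^34 ≡ 1 — hits 1, so not a primitive root.
g = 4: 4^51 ≡ 1 — hits 1, so not a primitive root.
g = 5: 5^51 ≡ 102; 5^34 ≡ 56; 5^6 ≡ 72 — none is 1, so 5 is a primitive root.
The smallest primitive root modulo 103 is 5.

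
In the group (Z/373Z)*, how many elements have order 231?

φ(373) = 373 − 1 = 372 = 2^2 · 3 · 31.
(Z/373Z)^× is cyclic (|G| = 372); a cyclic group of order m has exactly φ(d) elements of each order d | m, and none otherwise.
Since 231 ∤ 372, the count is 0.

0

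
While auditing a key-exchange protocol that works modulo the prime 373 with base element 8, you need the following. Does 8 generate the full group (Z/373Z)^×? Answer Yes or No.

No

φ(373) = 373 − 1 = 372 = 2^2 · 3 · 31.
It suffices to check that the order of 8 is not a proper divisor of 372: compute 8^(372/q) for q ∈ {2, 3, 31}.
8^186 ≡ 372 (mod 373)  [q = 2: ≢ 1 ✓]
8^124 ≡ 1 (mod 373)  [q = 3: ≡ 1 ✗]
8^12 ≡ 30 (mod 373)  [q = 31: ≢ 1 ✓]
The check at q = 3 fails, so 8 generates a proper subgroup.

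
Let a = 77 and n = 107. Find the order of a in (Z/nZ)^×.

106

By Lagrange's theorem, ord_107(77) divides φ(107) = 107 − 1 = 106 = 2 · 53.
Divisors of 106: 1, 2, 53, 106.
Compute 77^d (mod 107) for the divisors d until we hit 1:
77^1 ≡ 77 (mod 107)
77^2 ≡ 44 (mod 107)
77^53 ≡ 106 (mod 107)
77^106 ≡ 1 (mod 107) ✓
Hence ord(77) = 106.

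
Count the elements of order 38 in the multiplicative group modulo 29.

0

φ(29) = 29 − 1 = 28 = 2^2 · 7.
Since (Z/29Z)^× is cyclic of order 28, the number of elements of order d is φ(d) when d | 28 and 0 otherwise.
Since 38 ∤ 28, the count is 0.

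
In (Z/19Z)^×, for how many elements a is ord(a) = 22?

0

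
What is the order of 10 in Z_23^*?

22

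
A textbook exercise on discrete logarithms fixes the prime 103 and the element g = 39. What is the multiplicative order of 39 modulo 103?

34

Since 39 ∈ (Z/103Z)^×, its order divides φ(103) = 103 − 1 = 102 = 2 · 3 · 17.
Divisors of 102: 1, 2, 3, 6, 17, 34, 51, 102.
Check 39^d mod 103 for each divisor in increasing order:
39^1 ≡ 39 (mod 103)
39^2 ≡ 79 (mod 103)
39^3 ≡ 94 (mod 103)
39^6 ≡ 81 (mod 103)
39^17 ≡ 102 (mod 103)
39^34 ≡ 1 (mod 103) ✓
The smallest such exponent is 34, so the order of 39 is 34.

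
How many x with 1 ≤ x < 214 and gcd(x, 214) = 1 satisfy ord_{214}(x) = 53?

52

φ(214) = φ(2)·φ(107) = 1·106 = 106 = 2 · 53.
In a cyclic group of order 106, there are φ(d) elements of order d for each divisor d of 106, and zero for non-divisors.
53 | 106, and φ(53) = 53 − 1 = 52.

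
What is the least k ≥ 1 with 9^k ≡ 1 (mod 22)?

The order of 9 must divide φ(22) = φ(2)·φ(11) = 1·10 = 10 = 2 · 5.
Divisors of 10: 1, 2, 5, 10.
Check 9^d mod 22 for each divisor in increasing order:
9^1 ≡ 9
9^2 ≡ 15
9^5 ≡ 1
So ord_22(9) = 5.

5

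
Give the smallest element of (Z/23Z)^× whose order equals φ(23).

φ(23) = 23 − 1 = 22 = 2 · 11.
Test candidates g = 2, 3, … against the prime factors q ∈ {2, 11} of φ(23): g is a generator iff g^(22/q) ≢ 1 for every such q.
g = 2: 2^11 ≡ 1 — hits 1, so not a primitive root.
g = 3: 3^11 ≡ 1 — hits 1, so not a primitive root.
g = 4: 4^11 ≡ 1 — hits 1, so not a primitive root.
g = 5: 5^11 ≡ 22; 5^2 ≡ 2 — none is 1, so 5 is a primitive root.
So 5 is the smallest generator of (Z/23Z)^×.

5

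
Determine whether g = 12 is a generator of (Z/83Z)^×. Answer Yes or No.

No

φ(83) = 83 − 1 = 82 = 2 · 41.
It suffices to check that the order of 12 is not a proper divisor of 82: compute 12^(82/q) for q ∈ {2, 41}.
12^41 ≡ 1 (mod 83)  [q = 2: ≡ 1 ✗]
12^2 ≡ 61 (mod 83)  [q = 41: ≢ 1 ✓]
The check at q = 2 fails, so 12 generates a proper subgroup.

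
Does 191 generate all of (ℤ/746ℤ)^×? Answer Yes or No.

Yes

φ(746) = φ(2)·φ(373) = 1·372 = 372 = 2^2 · 3 · 31.
191 is a primitive root mod 746 iff 191^(φ(746)/q) ≢ 1 for every prime q | φ(746), i.e. q ∈ {2, 3, 31}.
191^186 ≡ 745 (mod 746)  [q = 2: ≢ 1 ✓]
191^124 ≡ 657 (mod 746)  [q = 3: ≢ 1 ✓]
191^12 ≡ 111 (mod 746)  [q = 31: ≢ 1 ✓]
Every test exponent gives a nontrivial residue, hence 191 generates the full group.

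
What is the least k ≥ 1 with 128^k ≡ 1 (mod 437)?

198

Since 128 ∈ (Z/437Z)^×, its order divides φ(437) = φ(19·23) = (19−1)·(23−1) = 18·22 = 396 = 2^2 · 3^2 · 11.
Divisors of 396: 1, 2, 3, 4, 6, 9, 11, 12, 18, 22, 33, 36, 44, 66, 99, 132, 198, 396.
Compute 128^d (mod 437) for the divisors d until we hit 1:
128^1 ≡ 128
128^2 ≡ 215
128^3 ≡ 426
128^4 ≡ 340
128^6 ≡ 121
128^9 ≡ 417
128^11 ≡ 70
128^12 ≡ 220
128^18 ≡ 400
128^22 ≡ 93
128^33 ≡ 392
128^36 ≡ 58
128^44 ≡ 346
128^66 ≡ 277
128^99 ≡ 208
128^132 ≡ 254
128^198 ≡ 1
So ord_437(128) = 198.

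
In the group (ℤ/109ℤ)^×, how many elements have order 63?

φ(109) = 109 − 1 = 108 = 2^2 · 3^3.
In a cyclic group of order 108, there are φ(d) elements of order d for each divisor d of 108, and zero for non-divisors.
Here 108 is not a multiple of 63, so there are no elements of order 63.

0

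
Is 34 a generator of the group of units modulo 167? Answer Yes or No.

φ(167) = 167 − 1 = 166 = 2 · 83.
An element g generates (Z/167Z)^× iff g^(166/q) ≢ 1 (mod 167) for each prime q ∈ {2, 83}.
34^83 ≡ 166 (mod 167)  [q = 2: ≢ 1 ✓]
34^2 ≡ 154 (mod 167)  [q = 83: ≢ 1 ✓]
None equal 1, so ord_167(34) = 166: 34 is a primitive root.

Yes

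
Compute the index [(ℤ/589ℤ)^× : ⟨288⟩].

By Lagrange's theorem, ord_589(288) divides φ(589) = φ(19·31) = (19−1)·(31−1) = 18·30 = 540 = 2^2 · 3^3 · 5.
Divisors of 540: 1, 2, 3, 4, 5, 6, 9, 10, 12, 15, 18, 20, 27, 30, 36, 45, 54, 60, 90, 108, 135, 180, 270, 540.
Check 288^d mod 589 for each divisor in increasing order:
288^1 ≡ 288
288^2 ≡ 484
288^3 ≡ 388
288^4 ≡ 423
288^5 ≡ 490
288^6 ≡ 349
288^9 ≡ 531
288^10 ≡ 377
288^12 ≡ 467
288^15 ≡ 373
288^18 ≡ 419
288^20 ≡ 180
288^27 ≡ 436
288^30 ≡ 125
288^36 ≡ 39
288^45 ≡ 94
288^54 ≡ 438
288^60 ≡ 311
288^90 ≡ 1
Thus |⟨288⟩| = ord(288) = 90.
The index is φ(589) / ord(288) = 540 / 90 = 6.

6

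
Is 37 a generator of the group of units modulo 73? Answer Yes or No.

No

φ(73) = 73 − 1 = 72 = 2^3 · 3^2.
It suffices to check that the order of 37 is not a proper divisor of 72: compute 37^(72/q) for q ∈ {2, 3}.
37^36 ≡ 1 (mod 73)  [q = 2: ≡ 1 ✗]
37^24 ≡ 8 (mod 73)  [q = 3: ≢ 1 ✓]
37^36 ≡ 1 shows ord(37) | 36, strictly less than φ(73); not a primitive root.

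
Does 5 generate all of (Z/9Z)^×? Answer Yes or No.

Yes

φ(9) = φ(3^2) = 3·(3−1) = 6 = 2 · 3.
Test 5^(6/q) mod 9 for each prime factor q of 6:
5^3 ≡ 8 (mod 9)  [q = 2: ≢ 1 ✓]
5^2 ≡ 7 (mod 9)  [q = 3: ≢ 1 ✓]
None equal 1, so ord_9(5) = 6: 5 is a primitive root.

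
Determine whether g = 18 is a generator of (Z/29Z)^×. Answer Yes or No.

Yes

φ(29) = 29 − 1 = 28 = 2^2 · 7.
An element g generates (Z/29Z)^× iff g^(28/q) ≢ 1 (mod 29) for each prime q ∈ {2, 7}.
18^14 ≡ 28 (mod 29)  [q = 2: ≢ 1 ✓]
18^4 ≡ 25 (mod 29)  [q = 7: ≢ 1 ✓]
Every test exponent gives a nontrivial residue, hence 18 generates the full group.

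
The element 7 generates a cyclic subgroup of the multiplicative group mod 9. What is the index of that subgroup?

2

Since 7 ∈ (Z/9Z)^×, its order divides φ(9) = φ(3^2) = 3·(3−1) = 6 = 2 · 3.
Divisors of 6: 1, 2, 3, 6.
Test each divisor d:
7^1 ≡ 7
7^2 ≡ 4
7^3 ≡ 1
The order of 7 is 3, so the subgroup it generates has 3 elements.
[(Z/9Z)^× : ⟨7⟩] = 6/3 = 2.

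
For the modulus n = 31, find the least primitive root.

φ(31) = 31 − 1 = 30 = 2 · 3 · 5.
g is a primitive root iff g^(30/q) ≢ 1 (mod 31) for each prime q ∈ {2, 3, 5}.
g = 2: 2^15 ≡ 1 — hits 1, so not a primitive root.
g = 3: 3^15 ≡ 30; 3^10 ≡ 25; 3^6 ≡ 16 — none is 1, so 3 is a primitive root.
Hence the least primitive root of 31 is 3.

3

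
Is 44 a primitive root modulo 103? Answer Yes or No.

Yes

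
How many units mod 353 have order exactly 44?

20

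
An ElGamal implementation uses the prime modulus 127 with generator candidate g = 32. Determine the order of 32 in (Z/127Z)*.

7

By Lagrange's theorem, ord_127(32) divides φ(127) = 127 − 1 = 126 = 2 · 3^2 · 7.
Divisors of 126: 1, 2, 3, 6, 7, 9, 14, 18, 21, 42, 63, 126.
Test each divisor d:
32^1 ≡ 32
32^2 ≡ 8
32^3 ≡ 2
32^6 ≡ 4
32^7 ≡ 1
So ord_127(32) = 7.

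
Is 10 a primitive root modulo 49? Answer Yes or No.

φ(49) = φ(7^2) = 7·(7−1) = 42 = 2 · 3 · 7.
10 is a primitive root mod 49 iff 10^(φ(49)/q) ≢ 1 for every prime q | φ(49), i.e. q ∈ {2, 3, 7}.
10^21 ≡ 48 (mod 49)  [q = 2: ≢ 1 ✓]
10^14 ≡ 30 (mod 49)  [q = 3: ≢ 1 ✓]
10^6 ≡ 8 (mod 49)  [q = 7: ≢ 1 ✓]
Every test exponent gives a nontrivial residue, hence 10 generates the full group.

Yes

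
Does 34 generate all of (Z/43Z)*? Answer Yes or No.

Yes

φ(43) = 43 − 1 = 42 = 2 · 3 · 7.
It suffices to check that the order of 34 is not a proper divisor of 42: compute 34^(42/q) for q ∈ {2, 3, 7}.
34^21 ≡ 42 (mod 43)  [q = 2: ≢ 1 ✓]
34^14 ≡ 6 (mod 43)  [q = 3: ≢ 1 ✓]
34^6 ≡ 4 (mod 43)  [q = 7: ≢ 1 ✓]
None equal 1, so ord_43(34) = 42: 34 is a primitive root.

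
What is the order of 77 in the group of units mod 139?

23

Since 77 ∈ (Z/139Z)^×, its order divides φ(139) = 139 − 1 = 138 = 2 · 3 · 23.
Divisors of 138: 1, 2, 3, 6, 23, 46, 69, 138.
Compute 77^d (mod 139) for the divisors d until we hit 1:
77^1 ≡ 77
77^2 ≡ 91
77^3 ≡ 57
77^6 ≡ 52
77^23 ≡ 1
The smallest such exponent is 23, so the order of 77 is 23.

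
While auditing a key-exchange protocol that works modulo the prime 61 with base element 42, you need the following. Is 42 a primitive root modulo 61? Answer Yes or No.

φ(61) = 61 − 1 = 60 = 2^2 · 3 · 5.
Test 42^(60/q) mod 61 for each prime factor q of 60:
42^30 ≡ 1 (mod 61)  [q = 2: ≡ 1 ✗]
42^20 ≡ 13 (mod 61)  [q = 3: ≢ 1 ✓]
42^12 ≡ 9 (mod 61)  [q = 5: ≢ 1 ✓]
42^30 ≡ 1 shows ord(42) | 30, strictly less than φ(61); not a primitive root.

No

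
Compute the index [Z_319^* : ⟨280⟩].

2

By Lagrange's theorem, ord_319(280) divides φ(319) = φ(11·29) = (11−1)·(29−1) = 10·28 = 280 = 2^3 · 5 · 7.
Divisors of 280: 1, 2, 4, 5, 7, 8, 10, 14, 20, 28, 35, 40, 56, 70, 140, 280.
Test each divisor d:
280^1 ≡ 280 (mod 319)
280^2 ≡ 245 (mod 319)
280^4 ≡ 53 (mod 319)
280^5 ≡ 166 (mod 319)
280^7 ≡ 157 (mod 319)
280^8 ≡ 257 (mod 319)
280^10 ≡ 122 (mod 319)
280^14 ≡ 86 (mod 319)
280^20 ≡ 210 (mod 319)
280^28 ≡ 59 (mod 319)
280^35 ≡ 12 (mod 319)
280^40 ≡ 78 (mod 319)
280^56 ≡ 291 (mod 319)
280^70 ≡ 144 (mod 319)
280^140 ≡ 1 (mod 319) ✓
Thus |⟨280⟩| = ord(280) = 140.
[(Z/319Z)^× : ⟨280⟩] = 280/140 = 2.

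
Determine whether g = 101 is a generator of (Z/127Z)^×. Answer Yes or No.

Yes

φ(127) = 127 − 1 = 126 = 2 · 3^2 · 7.
101 is a primitive root mod 127 iff 101^(φ(127)/q) ≢ 1 for every prime q | φ(127), i.e. q ∈ {2, 3, 7}.
101^63 ≡ 126 (mod 127)  [q = 2: ≢ 1 ✓]
101^42 ≡ 107 (mod 127)  [q = 3: ≢ 1 ✓]
101^18 ≡ 8 (mod 127)  [q = 7: ≢ 1 ✓]
All checks pass, so 101 has order 126 and is a primitive root modulo 127.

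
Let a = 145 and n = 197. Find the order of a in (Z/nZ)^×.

196

The order of 145 must divide φ(197) = 197 − 1 = 196 = 2^2 · 7^2.
Divisors of 196: 1, 2, 4, 7, 14, 28, 49, 98, 196.
Test each divisor d:
145^1 ≡ 145
145^2 ≡ 143
145^4 ≡ 158
145^7 ≡ 20
145^14 ≡ 6
145^28 ≡ 36
145^49 ≡ 183
145^98 ≡ 196
145^196 ≡ 1
The smallest such exponent is 196, so the order of 145 is 196.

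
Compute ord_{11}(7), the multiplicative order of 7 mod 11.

10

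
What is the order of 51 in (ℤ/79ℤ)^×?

The order of 51 must divide φ(79) = 79 − 1 = 78 = 2 · 3 · 13.
Divisors of 78: 1, 2, 3, 6, 13, 26, 39, 78.
Compute 51^d (mod 79) for the divisors d until we hit 1:
51^1 ≡ 51 (mod 79)
51^2 ≡ 73 (mod 79)
51^3 ≡ 10 (mod 79)
51^6 ≡ 21 (mod 79)
51^13 ≡ 55 (mod 79)
51^26 ≡ 23 (mod 79)
51^39 ≡ 1 (mod 79) ✓
So ord_79(51) = 39.

39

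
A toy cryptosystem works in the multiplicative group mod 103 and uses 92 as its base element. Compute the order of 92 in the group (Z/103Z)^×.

Since 92 ∈ (Z/103Z)^×, its order divides φ(103) = 103 − 1 = 102 = 2 · 3 · 17.
Divisors of 102: 1, 2, 3, 6, 17, 34, 51, 102.
Evaluate successive powers at the divisors of 102:
92^1 ≡ 92 (mod 103)
92^2 ≡ 18 (mod 103)
92^3 ≡ 8 (mod 103)
92^6 ≡ 64 (mod 103)
92^17 ≡ 46 (mod 103)
92^34 ≡ 56 (mod 103)
92^51 ≡ 1 (mod 103) ✓
So ord_103(92) = 51.

51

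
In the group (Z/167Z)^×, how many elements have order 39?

φ(167) = 167 − 1 = 166 = 2 · 83.
Since (Z/167Z)^× is cyclic of order 166, the number of elements of order d is φ(d) when d | 166 and 0 otherwise.
Here 166 is not a multiple of 39, so there are no elements of order 39.

0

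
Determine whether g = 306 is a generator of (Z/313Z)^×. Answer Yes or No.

No

φ(313) = 313 − 1 = 312 = 2^3 · 3 · 13.
306 is a primitive root mod 313 iff 306^(φ(313)/q) ≢ 1 for every prime q | φ(313), i.e. q ∈ {2, 3, 13}.
306^156 ≡ 312 (mod 313)  [q = 2: ≢ 1 ✓]
306^104 ≡ 1 (mod 313)  [q = 3: ≡ 1 ✗]
306^24 ≡ 58 (mod 313)  [q = 13: ≢ 1 ✓]
The check at q = 3 fails, so 306 generates a proper subgroup.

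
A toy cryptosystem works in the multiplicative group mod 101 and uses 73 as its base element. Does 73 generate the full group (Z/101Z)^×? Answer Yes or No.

Yes

φ(101) = 101 − 1 = 100 = 2^2 · 5^2.
An element g generates (Z/101Z)^× iff g^(100/q) ≢ 1 (mod 101) for each prime q ∈ {2, 5}.
73^50 ≡ 100 (mod 101)  [q = 2: ≢ 1 ✓]
73^20 ≡ 95 (mod 101)  [q = 5: ≢ 1 ✓]
All checks pass, so 73 has order 100 and is a primitive root modulo 101.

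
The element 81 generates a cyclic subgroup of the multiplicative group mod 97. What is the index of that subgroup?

8

Since 81 ∈ (Z/97Z)^×, its order divides φ(97) = 97 − 1 = 96 = 2^5 · 3.
Divisors of 96: 1, 2, 3, 4, 6, 8, 12, 16, 24, 32, 48, 96.
Evaluate successive powers at the divisors of 96:
81^1 ≡ 81 (mod 97)
81^2 ≡ 62 (mod 97)
81^3 ≡ 75 (mod 97)
81^4 ≡ 61 (mod 97)
81^6 ≡ 96 (mod 97)
81^8 ≡ 35 (mod 97)
81^12 ≡ 1 (mod 97) ✓
Thus |⟨81⟩| = ord(81) = 12.
The index is φ(97) / ord(81) = 96 / 12 = 8.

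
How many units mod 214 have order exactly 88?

0

φ(214) = φ(2)·φ(107) = 1·106 = 106 = 2 · 53.
Since (Z/214Z)^× is cyclic of order 106, the number of elements of order d is φ(d) when d | 106 and 0 otherwise.
Here 106 is not a multiple of 88, so there are no elements of order 88.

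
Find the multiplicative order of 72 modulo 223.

By Lagrange's theorem, ord_223(72) divides φ(223) = 223 − 1 = 222 = 2 · 3 · 37.
Divisors of 222: 1, 2, 3, 6, 37, 74, 111, 222.
Test each divisor d:
72^1 ≡ 72
72^2 ≡ 55
72^3 ≡ 169
72^6 ≡ 17
72^37 ≡ 183
72^74 ≡ 39
72^111 ≡ 1
So ord_223(72) = 111.

111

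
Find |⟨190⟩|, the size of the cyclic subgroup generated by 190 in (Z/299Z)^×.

44

ord(190) | φ(299) = φ(13·23) = (13−1)·(23−1) = 12·22 = 264 = 2^3 · 3 · 11.
Divisors of 264: 1, 2, 3, 4, 6, 8, 11, 12, 22, 24, 33, 44, 66, 88, 132, 264.
Test each divisor d:
190^1 ≡ 190 (mod 299)
190^2 ≡ 220 (mod 299)
190^3 ≡ 239 (mod 299)
190^4 ≡ 261 (mod 299)
190^6 ≡ 12 (mod 299)
190^8 ≡ 248 (mod 299)
190^11 ≡ 70 (mod 299)
190^12 ≡ 144 (mod 299)
190^22 ≡ 116 (mod 299)
190^24 ≡ 105 (mod 299)
190^33 ≡ 47 (mod 299)
190^44 ≡ 1 (mod 299) ✓
The smallest such exponent is 44, so the order of 190 is 44.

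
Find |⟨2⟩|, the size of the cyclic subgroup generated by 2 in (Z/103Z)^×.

ord(2) | φ(103) = 103 − 1 = 102 = 2 · 3 · 17.
Divisors of 102: 1, 2, 3, 6, 17, 34, 51, 102.
Check 2^d mod 103 for each divisor in increasing order:
2^1 ≡ 2
2^2 ≡ 4
2^3 ≡ 8
2^6 ≡ 64
2^17 ≡ 56
2^34 ≡ 46
2^51 ≡ 1
Hence ord(2) = 51.

51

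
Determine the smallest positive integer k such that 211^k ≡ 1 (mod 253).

110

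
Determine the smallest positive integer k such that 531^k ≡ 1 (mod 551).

14

By Lagrange's theorem, ord_551(531) divides φ(551) = φ(19·29) = (19−1)·(29−1) = 18·28 = 504 = 2^3 · 3^2 · 7.
Divisors of 504: 1, 2, 3, 4, 6, 7, 8, 9, 12, 14, 18, 21, 24, 28, 36, 42, 56, 63, 72, 84, 126, 168, 252, 504.
Compute 531^d (mod 551) for the divisors d until we hit 1:
531^1 ≡ 531 (mod 551)
531^2 ≡ 400 (mod 551)
531^3 ≡ 265 (mod 551)
531^4 ≡ 210 (mod 551)
531^6 ≡ 248 (mod 551)
531^7 ≡ 550 (mod 551)
531^8 ≡ 20 (mod 551)
531^9 ≡ 151 (mod 551)
531^12 ≡ 343 (mod 551)
531^14 ≡ 1 (mod 551) ✓
The smallest such exponent is 14, so the order of 531 is 14.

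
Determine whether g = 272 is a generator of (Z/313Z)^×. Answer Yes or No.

Yes

φ(313) = 313 − 1 = 312 = 2^3 · 3 · 13.
Test 272^(312/q) mod 313 for each prime factor q of 312:
272^156 ≡ 312 (mod 313)  [q = 2: ≢ 1 ✓]
272^104 ≡ 98 (mod 313)  [q = 3: ≢ 1 ✓]
272^24 ≡ 103 (mod 313)  [q = 13: ≢ 1 ✓]
Every test exponent gives a nontrivial residue, hence 272 generates the full group.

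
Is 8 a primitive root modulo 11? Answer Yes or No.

Yes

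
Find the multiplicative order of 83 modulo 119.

8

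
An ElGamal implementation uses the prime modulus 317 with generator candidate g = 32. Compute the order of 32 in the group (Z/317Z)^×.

The order of 32 must divide φ(317) = 317 − 1 = 316 = 2^2 · 79.
Divisors of 316: 1, 2, 4, 79, 158, 316.
Evaluate successive powers at the divisors of 316:
32^1 ≡ 32
32^2 ≡ 73
32^4 ≡ 257
32^79 ≡ 203
32^158 ≡ 316
32^316 ≡ 1
So ord_317(32) = 316.

316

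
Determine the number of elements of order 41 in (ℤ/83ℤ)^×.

40

φ(83) = 83 − 1 = 82 = 2 · 41.
(Z/83Z)^× is cyclic (|G| = 82); a cyclic group of order m has exactly φ(d) elements of each order d | m, and none otherwise.
41 | 82, and φ(41) = 41 − 1 = 40.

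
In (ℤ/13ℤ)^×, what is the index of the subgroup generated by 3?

4

By Lagrange's theorem, ord_13(3) divides φ(13) = 13 − 1 = 12 = 2^2 · 3.
Divisors of 12: 1, 2, 3, 4, 6, 12.
Check 3^d mod 13 for each divisor in increasing order:
3^1 ≡ 3 (mod 13)
3^2 ≡ 9 (mod 13)
3^3 ≡ 1 (mod 13) ✓
The order of 3 is 3, so the subgroup it generates has 3 elements.
Index = |(Z/13Z)^×| / |⟨3⟩| = 12 / 3 = 4.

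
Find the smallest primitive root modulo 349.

φ(349) = 349 − 1 = 348 = 2^2 · 3 · 29.
g is a primitive root iff g^(348/q) ≢ 1 (mod 349) for each prime q ∈ {2, 3, 29}.
g = 2: 2^174 ≡ 348; 2^116 ≡ 226; 2^12 ≡ 257 — none is 1, so 2 is a primitive root.
So 2 is the smallest generator of (Z/349Z)^×.

2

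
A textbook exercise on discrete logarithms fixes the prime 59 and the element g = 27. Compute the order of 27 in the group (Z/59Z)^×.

29

ord(27) | φ(59) = 59 − 1 = 58 = 2 · 29.
Divisors of 58: 1, 2, 29, 58.
Test each divisor d:
27^1 ≡ 27
27^2 ≡ 21
27^29 ≡ 1
The smallest such exponent is 29, so the order of 27 is 29.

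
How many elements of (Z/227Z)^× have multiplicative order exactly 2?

φ(227) = 227 − 1 = 226 = 2 · 113.
In a cyclic group of order 226, there are φ(d) elements of order d for each divisor d of 226, and zero for non-divisors.
2 | 226, and φ(2) = 2 − 1 = 1.

1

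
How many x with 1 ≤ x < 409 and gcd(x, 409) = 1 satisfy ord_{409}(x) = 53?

φ(409) = 409 − 1 = 408 = 2^3 · 3 · 17.
Since (Z/409Z)^× is cyclic of order 408, the number of elements of order d is φ(d) when d | 408 and 0 otherwise.
Since 53 ∤ 408, the count is 0.

0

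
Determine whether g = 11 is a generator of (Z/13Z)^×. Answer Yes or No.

φ(13) = 13 − 1 = 12 = 2^2 · 3.
Test 11^(12/q) mod 13 for each prime factor q of 12:
11^6 ≡ 12 (mod 13)  [q = 2: ≢ 1 ✓]
11^4 ≡ 3 (mod 13)  [q = 3: ≢ 1 ✓]
None equal 1, so ord_13(11) = 12: 11 is a primitive root.

Yes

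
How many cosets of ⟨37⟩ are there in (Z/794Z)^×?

4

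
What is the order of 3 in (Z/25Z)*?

The order of 3 must divide φ(25) = φ(5^2) = 5·(5−1) = 20 = 2^2 · 5.
Divisors of 20: 1, 2, 4, 5, 10, 20.
Check 3^d mod 25 for each divisor in increasing order:
3^1 ≡ 3 (mod 25)
3^2 ≡ 9 (mod 25)
3^4 ≡ 6 (mod 25)
3^5 ≡ 18 (mod 25)
3^10 ≡ 24 (mod 25)
3^20 ≡ 1 (mod 25) ✓
The smallest such exponent is 20, so the order of 3 is 20.

20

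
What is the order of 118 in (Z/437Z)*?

By Lagrange's theorem, ord_437(118) divides φ(437) = φ(19·23) = (19−1)·(23−1) = 18·22 = 396 = 2^2 · 3^2 · 11.
Divisors of 396: 1, 2, 3, 4, 6, 9, 11, 12, 18, 22, 33, 36, 44, 66, 99, 132, 198, 396.
Compute 118^d (mod 437) for the divisors d until we hit 1:
118^1 ≡ 118
118^2 ≡ 377
118^3 ≡ 349
118^4 ≡ 104
118^6 ≡ 315
118^9 ≡ 248
118^11 ≡ 415
118^12 ≡ 26
118^18 ≡ 324
118^22 ≡ 47
118^33 ≡ 277
118^36 ≡ 96
118^44 ≡ 24
118^66 ≡ 254
118^99 ≡ 1
The smallest such exponent is 99, so the order of 118 is 99.

99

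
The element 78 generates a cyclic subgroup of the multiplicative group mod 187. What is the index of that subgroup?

The order of 78 must divide φ(187) = φ(11·17) = (11−1)·(17−1) = 10·16 = 160 = 2^5 · 5.
Divisors of 160: 1, 2, 4, 5, 8, 10, 16, 20, 32, 40, 80, 160.
Evaluate successive powers at the divisors of 160:
78^1 ≡ 78 (mod 187)
78^2 ≡ 100 (mod 187)
78^4 ≡ 89 (mod 187)
78^5 ≡ 23 (mod 187)
78^8 ≡ 67 (mod 187)
78^10 ≡ 155 (mod 187)
78^16 ≡ 1 (mod 187) ✓
Thus |⟨78⟩| = ord(78) = 16.
Index = |(Z/187Z)^×| / |⟨78⟩| = 160 / 16 = 10.

10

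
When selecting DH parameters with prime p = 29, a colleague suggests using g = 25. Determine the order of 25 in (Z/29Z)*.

7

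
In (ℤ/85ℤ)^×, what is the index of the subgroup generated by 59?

8

The order of 59 must divide φ(85) = φ(5·17) = (5−1)·(17−1) = 4·16 = 64 = 2^6.
Divisors of 64: 1, 2, 4, 8, 16, 32, 64.
Evaluate successive powers at the divisors of 64:
59^1 ≡ 59
59^2 ≡ 81
59^4 ≡ 16
59^8 ≡ 1
The order of 59 is 8, so the subgroup it generates has 8 elements.
[(Z/85Z)^× : ⟨59⟩] = 64/8 = 8.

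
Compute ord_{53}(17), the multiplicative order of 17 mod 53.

Since 17 ∈ (Z/53Z)^×, its order divides φ(53) = 53 − 1 = 52 = 2^2 · 13.
Divisors of 52: 1, 2, 4, 13, 26, 52.
Compute 17^d (mod 53) for the divisors d until we hit 1:
17^1 ≡ 17
17^2 ≡ 24
17^4 ≡ 46
17^13 ≡ 52
17^26 ≡ 1
The smallest such exponent is 26, so the order of 17 is 26.

26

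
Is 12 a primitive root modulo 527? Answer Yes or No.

527 = 17 · 31 is a product of two distinct odd primes, so (Z/527Z)^× ≅ (Z/17Z)^× × (Z/31Z)^× is not cyclic.
No primitive root modulo 527 exists; in particular 12 is not one.

No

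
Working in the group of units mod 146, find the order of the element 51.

8

The order of 51 must divide φ(146) = φ(2)·φ(73) = 1·72 = 72 = 2^3 · 3^2.
Divisors of 72: 1, 2, 3, 4, 6, 8, 9, 12, 18, 24, 36, 72.
Test each divisor d:
51^1 ≡ 51 (mod 146)
51^2 ≡ 119 (mod 146)
51^3 ≡ 83 (mod 146)
51^4 ≡ 145 (mod 146)
51^6 ≡ 27 (mod 146)
51^8 ≡ 1 (mod 146) ✓
The smallest such exponent is 8, so the order of 51 is 8.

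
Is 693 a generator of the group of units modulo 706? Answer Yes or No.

Yes

φ(706) = φ(2)·φ(353) = 1·352 = 352 = 2^5 · 11.
693 is a primitive root mod 706 iff 693^(φ(706)/q) ≢ 1 for every prime q | φ(706), i.e. q ∈ {2, 11}.
693^176 ≡ 705 (mod 706)  [q = 2: ≢ 1 ✓]
693^32 ≡ 375 (mod 706)  [q = 11: ≢ 1 ✓]
Every test exponent gives a nontrivial residue, hence 693 generates the full group.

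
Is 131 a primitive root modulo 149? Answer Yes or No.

φ(149) = 149 − 1 = 148 = 2^2 · 37.
An element g generates (Z/149Z)^× iff g^(148/q) ≢ 1 (mod 149) for each prime q ∈ {2, 37}.
131^74 ≡ 148 (mod 149)  [q = 2: ≢ 1 ✓]
131^4 ≡ 80 (mod 149)  [q = 37: ≢ 1 ✓]
Every test exponent gives a nontrivial residue, hence 131 generates the full group.

Yes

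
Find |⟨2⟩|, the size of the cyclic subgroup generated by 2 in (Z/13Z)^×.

By Lagrange's theorem, ord_13(2) divides φ(13) = 13 − 1 = 12 = 2^2 · 3.
Divisors of 12: 1, 2, 3, 4, 6, 12.
Check 2^d mod 13 for each divisor in increasing order:
2^1 ≡ 2
2^2 ≡ 4
2^3 ≡ 8
2^4 ≡ 3
2^6 ≡ 12
2^12 ≡ 1
The smallest such exponent is 12, so the order of 2 is 12.

12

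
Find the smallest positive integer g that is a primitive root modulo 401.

3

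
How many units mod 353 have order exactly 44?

20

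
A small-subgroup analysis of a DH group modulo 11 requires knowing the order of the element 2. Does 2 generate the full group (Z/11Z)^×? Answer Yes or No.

φ(11) = 11 − 1 = 10 = 2 · 5.
It suffices to check that the order of 2 is not a proper divisor of 10: compute 2^(10/q) for q ∈ {2, 5}.
2^5 ≡ 10 (mod 11)  [q = 2: ≢ 1 ✓]
2^2 ≡ 4 (mod 11)  [q = 5: ≢ 1 ✓]
Every test exponent gives a nontrivial residue, hence 2 generates the full group.

Yes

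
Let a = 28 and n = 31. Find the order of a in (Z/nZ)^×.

Since 28 ∈ (Z/31Z)^×, its order divides φ(31) = 31 − 1 = 30 = 2 · 3 · 5.
Divisors of 30: 1, 2, 3, 5, 6, 10, 15, 30.
Compute 28^d (mod 31) for the divisors d until we hit 1:
28^1 ≡ 28 (mod 31)
28^2 ≡ 9 (mod 31)
28^3 ≡ 4 (mod 31)
28^5 ≡ 5 (mod 31)
28^6 ≡ 16 (mod 31)
28^10 ≡ 25 (mod 31)
28^15 ≡ 1 (mod 31) ✓
Therefore the multiplicative order of 28 modulo 31 is 15.

15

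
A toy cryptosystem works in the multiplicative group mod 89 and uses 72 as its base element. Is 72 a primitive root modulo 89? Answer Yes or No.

φ(89) = 89 − 1 = 88 = 2^3 · 11.
An element g generates (Z/89Z)^× iff g^(88/q) ≢ 1 (mod 89) for each prime q ∈ {2, 11}.
72^44 ≡ 1 (mod 89)  [q = 2: ≡ 1 ✗]
72^8 ≡ 8 (mod 89)  [q = 11: ≢ 1 ✓]
Since 72^44 ≡ 1, the order of 72 divides 44 < 88, so 72 is not a primitive root.

No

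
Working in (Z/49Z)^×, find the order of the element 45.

The order of 45 must divide φ(49) = φ(7^2) = 7·(7−1) = 42 = 2 · 3 · 7.
Divisors of 42: 1, 2, 3, 6, 7, 14, 21, 42.
Compute 45^d (mod 49) for the divisors d until we hit 1:
45^1 ≡ 45 (mod 49)
45^2 ≡ 16 (mod 49)
45^3 ≡ 34 (mod 49)
45^6 ≡ 29 (mod 49)
45^7 ≡ 31 (mod 49)
45^14 ≡ 30 (mod 49)
45^21 ≡ 48 (mod 49)
45^42 ≡ 1 (mod 49) ✓
Therefore the multiplicative order of 45 modulo 49 is 42.

42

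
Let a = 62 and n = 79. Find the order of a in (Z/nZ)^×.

13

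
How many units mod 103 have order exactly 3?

2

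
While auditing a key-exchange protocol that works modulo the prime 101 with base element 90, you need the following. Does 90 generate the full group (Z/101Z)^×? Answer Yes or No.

Yes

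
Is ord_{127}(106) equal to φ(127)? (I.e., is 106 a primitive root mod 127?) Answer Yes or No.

Yes

φ(127) = 127 − 1 = 126 = 2 · 3^2 · 7.
An element g generates (Z/127Z)^× iff g^(126/q) ≢ 1 (mod 127) for each prime q ∈ {2, 3, 7}.
106^63 ≡ 126 (mod 127)  [q = 2: ≢ 1 ✓]
106^42 ≡ 19 (mod 127)  [q = 3: ≢ 1 ✓]
106^18 ≡ 2 (mod 127)  [q = 7: ≢ 1 ✓]
None equal 1, so ord_127(106) = 126: 106 is a primitive root.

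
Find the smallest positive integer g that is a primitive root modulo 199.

φ(199) = 199 − 1 = 198 = 2 · 3^2 · 11.
g is a primitive root iff g^(198/q) ≢ 1 (mod 199) for each prime q ∈ {2, 3, 11}.
g = 2: 2^99 ≡ 1 — hits 1, so not a primitive root.
g = 3: 3^99 ≡ 198; 3^66 ≡ 106; 3^18 ≡ 125 — none is 1, so 3 is a primitive root.
The smallest primitive root modulo 199 is 3.

3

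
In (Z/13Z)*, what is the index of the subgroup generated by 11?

ord(11) | φ(13) = 13 − 1 = 12 = 2^2 · 3.
Divisors of 12: 1, 2, 3, 4, 6, 12.
Test each divisor d:
11^1 ≡ 11 (mod 13)
11^2 ≡ 4 (mod 13)
11^3 ≡ 5 (mod 13)
11^4 ≡ 3 (mod 13)
11^6 ≡ 12 (mod 13)
11^12 ≡ 1 (mod 13) ✓
The order of 11 is 12, so the subgroup it generates has 12 elements.
Index = |(Z/13Z)^×| / |⟨11⟩| = 12 / 12 = 1.

1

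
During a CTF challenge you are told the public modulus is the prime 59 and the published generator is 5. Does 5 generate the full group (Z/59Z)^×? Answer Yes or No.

No

φ(59) = 59 − 1 = 58 = 2 · 29.
5 is a primitive root mod 59 iff 5^(φ(59)/q) ≢ 1 for every prime q | φ(59), i.e. q ∈ {2, 29}.
5^29 ≡ 1 (mod 59)  [q = 2: ≡ 1 ✗]
5^2 ≡ 25 (mod 59)  [q = 29: ≢ 1 ✓]
The check at q = 2 fails, so 5 generates a proper subgroup.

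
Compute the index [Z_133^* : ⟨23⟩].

ord(23) | φ(133) = φ(7·19) = (7−1)·(19−1) = 6·18 = 108 = 2^2 · 3^3.
Divisors of 108: 1, 2, 3, 4, 6, 9, 12, 18, 27, 36, 54, 108.
Evaluate successive powers at the divisors of 108:
23^1 ≡ 23 (mod 133)
23^2 ≡ 130 (mod 133)
23^3 ≡ 64 (mod 133)
23^4 ≡ 9 (mod 133)
23^6 ≡ 106 (mod 133)
23^9 ≡ 1 (mod 133) ✓
Thus |⟨23⟩| = ord(23) = 9.
[(Z/133Z)^× : ⟨23⟩] = 108/9 = 12.

12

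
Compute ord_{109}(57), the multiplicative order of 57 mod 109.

Since 57 ∈ (Z/109Z)^×, its order divides φ(109) = 109 − 1 = 108 = 2^2 · 3^3.
Divisors of 108: 1, 2, 3, 4, 6, 9, 12, 18, 27, 36, 54, 108.
Test each divisor d:
57^1 ≡ 57
57^2 ≡ 88
57^3 ≡ 2
57^4 ≡ 5
57^6 ≡ 4
57^9 ≡ 8
57^12 ≡ 16
57^18 ≡ 64
57^27 ≡ 76
57^36 ≡ 63
57^54 ≡ 108
57^108 ≡ 1
The smallest such exponent is 108, so the order of 57 is 108.

108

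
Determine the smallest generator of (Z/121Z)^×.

2

φ(121) = φ(11^2) = 11·(11−1) = 110 = 2 · 5 · 11.
g is a primitive root iff g^(110/q) ≢ 1 (mod 121) for each prime q ∈ {2, 5, 11}.
g = 2: 2^55 ≡ 120; 2^22 ≡ 81; 2^10 ≡ 56 — none is 1, so 2 is a primitive root.
The smallest primitive root modulo 121 is 2.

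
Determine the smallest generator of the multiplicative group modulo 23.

φ(23) = 23 − 1 = 22 = 2 · 11.
Test candidates g = 2, 3, … against the prime factors q ∈ {2, 11} of φ(23): g is a generator iff g^(22/q) ≢ 1 for every such q.
g = 2: 2^11 ≡ 1 — hits 1, so not a primitive root.
g = 3: 3^11 ≡ 1 — hits 1, so not a primitive root.
g = 4: 4^11 ≡ 1 — hits 1, so not a primitive root.
g = 5: 5^11 ≡ 22; 5^2 ≡ 2 — none is 1, so 5 is a primitive root.
So 5 is the smallest generator of (Z/23Z)^×.

5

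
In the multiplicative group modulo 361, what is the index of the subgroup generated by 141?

ord(141) | φ(361) = φ(19^2) = 19·(19−1) = 342 = 2 · 3^2 · 19.
Divisors of 342: 1, 2, 3, 6, 9, 18, 19, 38, 57, 114, 171, 342.
Check 141^d mod 361 for each divisor in increasing order:
141^1 ≡ 141 (mod 361)
141^2 ≡ 26 (mod 361)
141^3 ≡ 56 (mod 361)
141^6 ≡ 248 (mod 361)
141^9 ≡ 170 (mod 361)
141^18 ≡ 20 (mod 361)
141^19 ≡ 293 (mod 361)
141^38 ≡ 292 (mod 361)
141^57 ≡ 360 (mod 361)
141^114 ≡ 1 (mod 361) ✓
Thus |⟨141⟩| = ord(141) = 114.
[(Z/361Z)^× : ⟨141⟩] = 342/114 = 3.

3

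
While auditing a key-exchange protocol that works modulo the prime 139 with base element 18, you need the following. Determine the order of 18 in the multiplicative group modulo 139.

138

ord(18) | φ(139) = 139 − 1 = 138 = 2 · 3 · 23.
Divisors of 138: 1, 2, 3, 6, 23, 46, 69, 138.
Compute 18^d (mod 139) for the divisors d until we hit 1:
18^1 ≡ 18
18^2 ≡ 46
18^3 ≡ 133
18^6 ≡ 36
18^23 ≡ 43
18^46 ≡ 42
18^69 ≡ 138
18^138 ≡ 1
Therefore the multiplicative order of 18 modulo 139 is 138.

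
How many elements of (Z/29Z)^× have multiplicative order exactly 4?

φ(29) = 29 − 1 = 28 = 2^2 · 7.
In a cyclic group of order 28, there are φ(d) elements of order d for each divisor d of 28, and zero for non-divisors.
4 = 2^2 divides 28, and φ(4) = 2.

2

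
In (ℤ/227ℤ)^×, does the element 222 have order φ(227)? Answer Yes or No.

φ(227) = 227 − 1 = 226 = 2 · 113.
An element g generates (Z/227Z)^× iff g^(226/q) ≢ 1 (mod 227) for each prime q ∈ {2, 113}.
222^113 ≡ 1 (mod 227)  [q = 2: ≡ 1 ✗]
222^2 ≡ 25 (mod 227)  [q = 113: ≢ 1 ✓]
The check at q = 2 fails, so 222 generates a proper subgroup.

No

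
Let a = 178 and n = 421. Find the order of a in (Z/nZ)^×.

42

ord(178) | φ(421) = 421 − 1 = 420 = 2^2 · 3 · 5 · 7.
Divisors of 420: 1, 2, 3, 4, 5, 6, 7, 10, 12, 14, 15, 20, 21, 28, 30, 35, 42, 60, 70, 84, 105, 140, 210, 420.
Compute 178^d (mod 421) for the divisors d until we hit 1:
178^1 ≡ 178
178^2 ≡ 109
178^3 ≡ 36
178^4 ≡ 93
178^5 ≡ 135
178^6 ≡ 33
178^7 ≡ 401
178^10 ≡ 122
178^12 ≡ 247
178^14 ≡ 400
178^15 ≡ 51
178^20 ≡ 149
178^21 ≡ 420
178^28 ≡ 20
178^30 ≡ 75
178^35 ≡ 21
178^42 ≡ 1
Hence ord(178) = 42.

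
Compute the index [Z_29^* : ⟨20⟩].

Since 20 ∈ (Z/29Z)^×, its order divides φ(29) = 29 − 1 = 28 = 2^2 · 7.
Divisors of 28: 1, 2, 4, 7, 14, 28.
Evaluate successive powers at the divisors of 28:
20^1 ≡ 20 (mod 29)
20^2 ≡ 23 (mod 29)
20^4 ≡ 7 (mod 29)
20^7 ≡ 1 (mod 29) ✓
Thus |⟨20⟩| = ord(20) = 7.
The index is φ(29) / ord(20) = 28 / 7 = 4.

4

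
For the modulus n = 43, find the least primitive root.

φ(43) = 43 − 1 = 42 = 2 · 3 · 7.
g is a primitive root iff g^(42/q) ≢ 1 (mod 43) for each prime q ∈ {2, 3, 7}.
g = 2: 2^21 ≡ 42; 2^14 ≡ 1 — hits 1, so not a primitive root.
g = 3: 3^21 ≡ 42; 3^14 ≡ 36; 3^6 ≡ 41 — none is 1, so 3 is a primitive root.
So 3 is the smallest generator of (Z/43Z)^×.

3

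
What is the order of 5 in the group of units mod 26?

Since 5 ∈ (Z/26Z)^×, its order divides φ(26) = φ(2)·φ(13) = 1·12 = 12 = 2^2 · 3.
Divisors of 12: 1, 2, 3, 4, 6, 12.
Compute 5^d (mod 26) for the divisors d until we hit 1:
5^1 ≡ 5 (mod 26)
5^2 ≡ 25 (mod 26)
5^3 ≡ 21 (mod 26)
5^4 ≡ 1 (mod 26) ✓
The smallest such exponent is 4, so the order of 5 is 4.

4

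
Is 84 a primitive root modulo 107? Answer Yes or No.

φ(107) = 107 − 1 = 106 = 2 · 53.
It suffices to check that the order of 84 is not a proper divisor of 106: compute 84^(106/q) for q ∈ {2, 53}.
84^53 ≡ 106 (mod 107)  [q = 2: ≢ 1 ✓]
84^2 ≡ 101 (mod 107)  [q = 53: ≢ 1 ✓]
None equal 1, so ord_107(84) = 106: 84 is a primitive root.

Yes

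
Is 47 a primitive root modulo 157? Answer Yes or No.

No

φ(157) = 157 − 1 = 156 = 2^2 · 3 · 13.
Test 47^(156/q) mod 157 for each prime factor q of 156:
47^78 ≡ 1 (mod 157)  [q = 2: ≡ 1 ✗]
47^52 ≡ 144 (mod 157)  [q = 3: ≢ 1 ✓]
47^12 ≡ 130 (mod 157)  [q = 13: ≢ 1 ✓]
Since 47^78 ≡ 1, the order of 47 divides 78 < 156, so 47 is not a primitive root.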